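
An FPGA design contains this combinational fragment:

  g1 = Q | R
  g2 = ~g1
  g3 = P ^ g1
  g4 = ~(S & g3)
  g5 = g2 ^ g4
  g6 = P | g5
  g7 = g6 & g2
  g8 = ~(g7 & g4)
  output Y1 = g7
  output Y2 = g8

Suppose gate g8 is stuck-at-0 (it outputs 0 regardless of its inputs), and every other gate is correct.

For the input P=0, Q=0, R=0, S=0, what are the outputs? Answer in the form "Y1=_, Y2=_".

Y1=0, Y2=0

Propagate with g8 forced: g1=0, g2=1, g3=0, g4=1, g5=0, g6=0, g7=0, g8=0 [stuck-at-0].
So the outputs are Y1=0, Y2=0. (Without the fault they would be Y1=0, Y2=1.)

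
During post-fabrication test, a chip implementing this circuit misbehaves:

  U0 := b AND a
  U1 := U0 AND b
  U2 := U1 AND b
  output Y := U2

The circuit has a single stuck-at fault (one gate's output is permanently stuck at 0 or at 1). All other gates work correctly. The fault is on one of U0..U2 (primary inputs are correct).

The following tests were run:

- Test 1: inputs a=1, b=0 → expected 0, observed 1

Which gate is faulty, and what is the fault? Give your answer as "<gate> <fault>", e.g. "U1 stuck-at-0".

U2 stuck-at-1

Fault-free values for test 1 (a=1, b=0): U0=0, U1=0, U2=0, giving Y=0. Observed 1.
Test 1: faults giving observed 1 are {U2 stuck-at-1}.
Only U2 stuck-at-1 is consistent with every test.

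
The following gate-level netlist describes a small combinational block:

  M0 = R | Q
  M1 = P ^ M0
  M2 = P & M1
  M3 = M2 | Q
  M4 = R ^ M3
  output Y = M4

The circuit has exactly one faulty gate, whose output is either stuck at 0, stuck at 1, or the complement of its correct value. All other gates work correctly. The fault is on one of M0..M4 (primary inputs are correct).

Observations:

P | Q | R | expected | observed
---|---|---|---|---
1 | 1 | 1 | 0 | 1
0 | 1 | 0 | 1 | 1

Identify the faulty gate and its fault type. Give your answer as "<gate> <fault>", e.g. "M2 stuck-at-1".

M4 stuck-at-1

Fault-free values for test 1 (P=1, Q=1, R=1): M0=1, M1=0, M2=0, M3=1, M4=0, giving Y=0. Observed 1.
Test 1: faults giving observed 1 are {M3 stuck-at-0, M3 inverted output, M4 stuck-at-1, M4 inverted output}.
Test 2 (P=0, Q=1, R=0): fault-free M0=1, M1=1, M2=0, M3=1, M4=1 → 1; observed 1. Eliminates M3 stuck-at-0, M3 inverted output, M4 inverted output.
Only M4 stuck-at-1 is consistent with every test.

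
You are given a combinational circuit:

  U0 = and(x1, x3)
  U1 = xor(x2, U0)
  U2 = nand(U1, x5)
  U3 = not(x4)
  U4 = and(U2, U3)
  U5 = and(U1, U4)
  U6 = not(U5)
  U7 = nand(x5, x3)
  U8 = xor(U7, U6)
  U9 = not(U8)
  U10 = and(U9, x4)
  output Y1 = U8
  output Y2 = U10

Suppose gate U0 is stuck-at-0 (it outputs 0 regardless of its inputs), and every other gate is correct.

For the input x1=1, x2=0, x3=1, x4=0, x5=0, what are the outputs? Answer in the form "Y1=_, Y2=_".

Y1=0, Y2=0

Propagate with U0 forced: U0=0 [stuck-at-0], U1=0, U2=1, U3=1, U4=1, U5=0, U6=1, U7=1, U8=0, U9=1, U10=0.
So the outputs are Y1=0, Y2=0. (Without the fault they would be Y1=1, Y2=0.)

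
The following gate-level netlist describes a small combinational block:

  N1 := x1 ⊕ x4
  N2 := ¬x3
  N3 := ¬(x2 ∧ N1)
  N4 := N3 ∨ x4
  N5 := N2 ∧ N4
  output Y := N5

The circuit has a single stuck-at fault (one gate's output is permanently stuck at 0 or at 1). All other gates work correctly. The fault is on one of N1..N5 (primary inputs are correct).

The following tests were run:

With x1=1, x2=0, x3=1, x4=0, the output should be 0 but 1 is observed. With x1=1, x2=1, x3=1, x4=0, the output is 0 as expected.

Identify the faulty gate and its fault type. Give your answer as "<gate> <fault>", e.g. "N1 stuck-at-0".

Fault-free values for test 1 (x1=1, x2=0, x3=1, x4=0): N1=1, N2=0, N3=1, N4=1, N5=0, giving Y=0. Observed 1.
Test 1: faults giving observed 1 are {N2 stuck-at-1, N5 stuck-at-1}.
Test 2 (x1=1, x2=1, x3=1, x4=0): fault-free N1=1, N2=0, N3=0, N4=0, N5=0 → 0; observed 0. Eliminates N5 stuck-at-1.
Only N2 stuck-at-1 is consistent with every test.

N2 stuck-at-1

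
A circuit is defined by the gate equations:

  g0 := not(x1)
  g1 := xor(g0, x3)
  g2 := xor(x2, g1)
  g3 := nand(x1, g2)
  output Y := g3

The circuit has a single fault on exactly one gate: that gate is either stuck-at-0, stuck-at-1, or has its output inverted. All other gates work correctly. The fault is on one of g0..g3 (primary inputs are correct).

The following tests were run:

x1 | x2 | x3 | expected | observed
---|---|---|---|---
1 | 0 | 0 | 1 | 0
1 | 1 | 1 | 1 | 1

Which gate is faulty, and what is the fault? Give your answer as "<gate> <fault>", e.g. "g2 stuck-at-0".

g1 stuck-at-1

Fault-free values for test 1 (x1=1, x2=0, x3=0): g0=0, g1=0, g2=0, g3=1, giving Y=1. Observed 0.
Test 1: faults giving observed 0 are {g0 stuck-at-1, g0 inverted output, g1 stuck-at-1, g1 inverted output, g2 stuck-at-1, g2 inverted output, g3 stuck-at-0, g3 inverted output}.
Test 2 (x1=1, x2=1, x3=1): fault-free g0=0, g1=1, g2=0, g3=1 → 1; observed 1. Eliminates g0 stuck-at-1, g0 inverted output, g1 inverted output, g2 stuck-at-1, g2 inverted output, g3 stuck-at-0, g3 inverted output.
Only g1 stuck-at-1 is consistent with every test.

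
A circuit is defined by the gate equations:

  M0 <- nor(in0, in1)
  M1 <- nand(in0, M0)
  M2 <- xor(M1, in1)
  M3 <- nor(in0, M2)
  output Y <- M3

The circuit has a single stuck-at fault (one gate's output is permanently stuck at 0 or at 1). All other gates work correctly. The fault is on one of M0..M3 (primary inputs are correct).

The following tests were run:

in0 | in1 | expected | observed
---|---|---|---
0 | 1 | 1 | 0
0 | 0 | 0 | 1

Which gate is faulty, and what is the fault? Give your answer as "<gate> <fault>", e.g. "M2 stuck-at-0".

M1 stuck-at-0

Fault-free values for test 1 (in0=0, in1=1): M0=0, M1=1, M2=0, M3=1, giving Y=1. Observed 0.
Test 1: faults giving observed 0 are {M1 stuck-at-0, M2 stuck-at-1, M3 stuck-at-0}.
Test 2 (in0=0, in1=0): fault-free M0=1, M1=1, M2=1, M3=0 → 0; observed 1. Eliminates M2 stuck-at-1, M3 stuck-at-0.
Only M1 stuck-at-0 is consistent with every test.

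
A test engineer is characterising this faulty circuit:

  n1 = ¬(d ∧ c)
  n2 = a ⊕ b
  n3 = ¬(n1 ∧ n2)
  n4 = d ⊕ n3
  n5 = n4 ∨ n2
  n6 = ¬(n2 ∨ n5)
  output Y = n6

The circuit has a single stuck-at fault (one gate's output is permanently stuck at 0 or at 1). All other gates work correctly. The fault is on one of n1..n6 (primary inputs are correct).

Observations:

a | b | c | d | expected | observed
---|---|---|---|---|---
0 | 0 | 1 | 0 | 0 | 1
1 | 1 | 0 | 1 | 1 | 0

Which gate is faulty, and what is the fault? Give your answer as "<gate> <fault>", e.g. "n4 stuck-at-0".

n3 stuck-at-0

Fault-free values for test 1 (a=0, b=0, c=1, d=0): n1=1, n2=0, n3=1, n4=1, n5=1, n6=0, giving Y=0. Observed 1.
Test 1: faults giving observed 1 are {n3 stuck-at-0, n4 stuck-at-0, n5 stuck-at-0, n6 stuck-at-1}.
Test 2 (a=1, b=1, c=0, d=1): fault-free n1=1, n2=0, n3=1, n4=0, n5=0, n6=1 → 1; observed 0. Eliminates n4 stuck-at-0, n5 stuck-at-0, n6 stuck-at-1.
Only n3 stuck-at-0 is consistent with every test.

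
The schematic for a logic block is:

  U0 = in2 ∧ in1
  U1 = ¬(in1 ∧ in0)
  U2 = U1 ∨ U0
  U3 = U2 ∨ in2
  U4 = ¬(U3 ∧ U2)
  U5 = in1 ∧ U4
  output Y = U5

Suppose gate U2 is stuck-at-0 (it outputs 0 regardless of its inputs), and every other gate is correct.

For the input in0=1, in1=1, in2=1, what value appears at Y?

Propagate with U2 forced: U0=1, U1=0, U2=0 [stuck-at-0], U3=1, U4=1, U5=1.
So Y = 1. (Without the fault it would be 0.)

1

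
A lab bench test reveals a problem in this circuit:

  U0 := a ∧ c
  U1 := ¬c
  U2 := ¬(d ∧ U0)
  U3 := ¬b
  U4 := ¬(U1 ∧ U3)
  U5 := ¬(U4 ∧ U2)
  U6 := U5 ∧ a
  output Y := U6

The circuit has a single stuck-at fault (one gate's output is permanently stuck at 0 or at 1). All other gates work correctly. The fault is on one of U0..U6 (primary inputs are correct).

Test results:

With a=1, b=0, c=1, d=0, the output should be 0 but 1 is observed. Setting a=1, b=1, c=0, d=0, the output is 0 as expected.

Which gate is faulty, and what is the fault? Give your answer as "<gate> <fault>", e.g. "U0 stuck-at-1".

U1 stuck-at-1

Fault-free values for test 1 (a=1, b=0, c=1, d=0): U0=1, U1=0, U2=1, U3=1, U4=1, U5=0, U6=0, giving Y=0. Observed 1.
Test 1: faults giving observed 1 are {U1 stuck-at-1, U2 stuck-at-0, U4 stuck-at-0, U5 stuck-at-1, U6 stuck-at-1}.
Test 2 (a=1, b=1, c=0, d=0): fault-free U0=0, U1=1, U2=1, U3=0, U4=1, U5=0, U6=0 → 0; observed 0. Eliminates U2 stuck-at-0, U4 stuck-at-0, U5 stuck-at-1, U6 stuck-at-1.
Only U1 stuck-at-1 is consistent with every test.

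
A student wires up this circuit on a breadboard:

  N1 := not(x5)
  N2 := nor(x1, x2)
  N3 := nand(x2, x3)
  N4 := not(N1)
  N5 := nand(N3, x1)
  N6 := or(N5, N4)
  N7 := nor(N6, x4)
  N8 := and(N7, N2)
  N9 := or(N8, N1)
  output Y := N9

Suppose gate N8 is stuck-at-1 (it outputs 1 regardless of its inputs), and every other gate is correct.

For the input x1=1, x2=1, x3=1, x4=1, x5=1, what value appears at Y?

1

Propagate with N8 forced: N1=0, N2=0, N3=0, N4=1, N5=1, N6=1, N7=0, N8=1 [stuck-at-1], N9=1.
So Y = 1. (Without the fault it would be 0.)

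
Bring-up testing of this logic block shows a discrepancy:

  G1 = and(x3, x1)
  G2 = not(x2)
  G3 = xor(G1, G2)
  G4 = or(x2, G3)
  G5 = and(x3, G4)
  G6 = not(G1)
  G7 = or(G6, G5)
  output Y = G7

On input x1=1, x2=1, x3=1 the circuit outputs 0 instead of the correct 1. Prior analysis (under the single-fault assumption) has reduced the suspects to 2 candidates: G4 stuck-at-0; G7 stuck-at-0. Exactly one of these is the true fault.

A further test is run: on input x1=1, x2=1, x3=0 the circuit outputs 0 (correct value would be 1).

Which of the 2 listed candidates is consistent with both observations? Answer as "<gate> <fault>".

Evaluate each candidate on input x1=1, x2=1, x3=0:
  G4 stuck-at-0: G1=0, G2=0, G3=0, G4=0 [stuck-at-0], G5=0, G6=1, G7=1 → 1 — eliminated
  G7 stuck-at-0: G1=0, G2=0, G3=0, G4=1, G5=0, G6=1, G7=0 [stuck-at-0] → 0 — matches
Only G7 stuck-at-0 reproduces the observed 0.

G7 stuck-at-0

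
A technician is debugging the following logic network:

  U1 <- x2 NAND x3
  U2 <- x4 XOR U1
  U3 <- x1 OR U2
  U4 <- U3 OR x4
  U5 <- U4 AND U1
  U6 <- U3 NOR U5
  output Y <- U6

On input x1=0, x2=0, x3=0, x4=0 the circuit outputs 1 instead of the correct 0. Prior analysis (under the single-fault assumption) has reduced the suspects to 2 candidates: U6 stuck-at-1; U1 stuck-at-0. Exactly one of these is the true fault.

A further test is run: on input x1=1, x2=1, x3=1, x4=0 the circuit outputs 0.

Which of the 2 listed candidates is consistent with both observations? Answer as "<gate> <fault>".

Evaluate each candidate on input x1=1, x2=1, x3=1, x4=0:
  U6 stuck-at-1: U1=0, U2=0, U3=1, U4=1, U5=0, U6=1 [stuck-at-1] → 1 — eliminated
  U1 stuck-at-0: U1=0 [stuck-at-0], U2=0, U3=1, U4=1, U5=0, U6=0 → 0 — matches
Only U1 stuck-at-0 reproduces the observed 0.

U1 stuck-at-0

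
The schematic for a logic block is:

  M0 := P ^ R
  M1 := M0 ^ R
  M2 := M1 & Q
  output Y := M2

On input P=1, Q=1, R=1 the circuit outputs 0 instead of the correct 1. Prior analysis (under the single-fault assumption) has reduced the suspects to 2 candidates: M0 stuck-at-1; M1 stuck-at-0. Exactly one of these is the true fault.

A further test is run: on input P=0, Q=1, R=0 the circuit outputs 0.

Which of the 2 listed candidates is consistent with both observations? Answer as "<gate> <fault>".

Evaluate each candidate on input P=0, Q=1, R=0:
  M0 stuck-at-1: M0=1 [stuck-at-1], M1=1, M2=1 → 1 — eliminated
  M1 stuck-at-0: M0=0, M1=0 [stuck-at-0], M2=0 → 0 — matches
Only M1 stuck-at-0 reproduces the observed 0.

M1 stuck-at-0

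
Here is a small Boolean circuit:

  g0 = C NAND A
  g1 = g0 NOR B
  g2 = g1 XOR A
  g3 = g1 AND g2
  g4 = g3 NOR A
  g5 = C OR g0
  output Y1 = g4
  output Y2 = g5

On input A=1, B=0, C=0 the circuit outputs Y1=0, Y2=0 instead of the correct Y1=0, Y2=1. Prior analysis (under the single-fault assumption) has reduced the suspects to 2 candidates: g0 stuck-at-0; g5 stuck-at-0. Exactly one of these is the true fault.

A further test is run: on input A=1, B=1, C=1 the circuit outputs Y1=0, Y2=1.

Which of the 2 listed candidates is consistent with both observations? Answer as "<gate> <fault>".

g0 stuck-at-0

Evaluate each candidate on input A=1, B=1, C=1:
  g0 stuck-at-0: g0=0 [stuck-at-0], g1=0, g2=1, g3=0, g4=0, g5=1 → Y1=0, Y2=1 — matches
  g5 stuck-at-0: g0=0, g1=0, g2=1, g3=0, g4=0, g5=0 [stuck-at-0] → Y1=0, Y2=0 — eliminated
Only g0 stuck-at-0 reproduces the observed Y1=0, Y2=1.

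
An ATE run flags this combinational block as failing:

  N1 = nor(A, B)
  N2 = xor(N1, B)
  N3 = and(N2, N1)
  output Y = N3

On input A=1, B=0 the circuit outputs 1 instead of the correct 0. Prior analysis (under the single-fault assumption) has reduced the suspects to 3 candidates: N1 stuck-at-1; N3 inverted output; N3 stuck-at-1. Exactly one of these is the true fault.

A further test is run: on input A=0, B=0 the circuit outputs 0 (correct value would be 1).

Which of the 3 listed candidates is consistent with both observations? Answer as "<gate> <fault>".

N3 inverted output

Evaluate each candidate on input A=0, B=0:
  N1 stuck-at-1: N1=1 [stuck-at-1], N2=1, N3=1 → 1 — eliminated
  N3 inverted output: N1=1, N2=1, N3=0 [inverted output] → 0 — matches
  N3 stuck-at-1: N1=1, N2=1, N3=1 [stuck-at-1] → 1 — eliminated
Only N3 inverted output reproduces the observed 0.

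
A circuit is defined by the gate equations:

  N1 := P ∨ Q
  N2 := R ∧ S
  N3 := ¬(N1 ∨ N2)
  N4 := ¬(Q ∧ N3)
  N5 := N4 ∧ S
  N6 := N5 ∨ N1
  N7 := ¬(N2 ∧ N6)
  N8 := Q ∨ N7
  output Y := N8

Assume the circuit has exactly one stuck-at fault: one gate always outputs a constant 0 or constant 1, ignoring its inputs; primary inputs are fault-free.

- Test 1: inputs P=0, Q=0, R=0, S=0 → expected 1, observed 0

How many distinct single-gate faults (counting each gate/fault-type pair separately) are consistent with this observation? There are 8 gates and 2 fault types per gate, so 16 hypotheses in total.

Fault-free: N1=0, N2=0, N3=1, N4=1, N5=0, N6=0, N7=1, N8=1 → 1. Observed 0.
  N1: none of the 2 fault types match ✗
  N2: none of the 2 fault types match ✗
  N3: none of the 2 fault types match ✗
  N4: none of the 2 fault types match ✗
  N5: none of the 2 fault types match ✗
  N6: none of the 2 fault types match ✗
  N7: stuck-at-0 ✓; others ✗
  N8: stuck-at-0 ✓; others ✗
Consistent faults: {N7 stuck-at-0, N8 stuck-at-0} — 2 in all.

2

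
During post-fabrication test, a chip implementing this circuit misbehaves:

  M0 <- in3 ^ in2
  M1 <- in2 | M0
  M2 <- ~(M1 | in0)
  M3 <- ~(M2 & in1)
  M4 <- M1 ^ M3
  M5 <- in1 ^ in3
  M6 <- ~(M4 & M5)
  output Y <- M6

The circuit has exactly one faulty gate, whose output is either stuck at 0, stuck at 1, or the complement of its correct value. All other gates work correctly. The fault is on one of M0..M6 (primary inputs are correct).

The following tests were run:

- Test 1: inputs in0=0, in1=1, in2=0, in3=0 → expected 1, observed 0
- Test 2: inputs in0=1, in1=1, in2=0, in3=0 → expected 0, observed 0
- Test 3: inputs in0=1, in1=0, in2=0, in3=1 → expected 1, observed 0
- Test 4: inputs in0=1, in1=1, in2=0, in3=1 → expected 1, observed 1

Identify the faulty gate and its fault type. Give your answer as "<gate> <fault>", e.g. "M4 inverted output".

M4 stuck-at-1

Fault-free values for test 1 (in0=0, in1=1, in2=0, in3=0): M0=0, M1=0, M2=1, M3=0, M4=0, M5=1, M6=1, giving Y=1. Observed 0.
Test 1: faults giving observed 0 are {M2 stuck-at-0, M2 inverted output, M3 stuck-at-1, M3 inverted output, M4 stuck-at-1, M4 inverted output, M6 stuck-at-0, M6 inverted output}.
Test 2 (in0=1, in1=1, in2=0, in3=0): fault-free M0=0, M1=0, M2=0, M3=1, M4=1, M5=1, M6=0 → 0; observed 0. Eliminates M2 inverted output, M3 inverted output, M4 inverted output, M6 inverted output.
Test 3 (in0=1, in1=0, in2=0, in3=1): fault-free M0=1, M1=1, M2=0, M3=1, M4=0, M5=1, M6=1 → 1; observed 0. Eliminates M2 stuck-at-0, M3 stuck-at-1.
Test 4 (in0=1, in1=1, in2=0, in3=1): fault-free M0=1, M1=1, M2=0, M3=1, M4=0, M5=0, M6=1 → 1; observed 1. Eliminates M6 stuck-at-0.
Only M4 stuck-at-1 is consistent with every test.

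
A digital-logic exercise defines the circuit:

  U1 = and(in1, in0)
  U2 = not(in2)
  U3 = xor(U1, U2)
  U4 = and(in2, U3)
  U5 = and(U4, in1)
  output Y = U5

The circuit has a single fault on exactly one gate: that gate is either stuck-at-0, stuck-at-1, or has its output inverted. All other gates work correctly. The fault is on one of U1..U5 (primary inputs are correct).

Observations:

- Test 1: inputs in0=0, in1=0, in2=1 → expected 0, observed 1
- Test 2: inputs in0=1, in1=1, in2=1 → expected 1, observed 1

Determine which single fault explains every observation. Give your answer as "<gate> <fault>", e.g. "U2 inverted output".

U5 stuck-at-1

Fault-free values for test 1 (in0=0, in1=0, in2=1): U1=0, U2=0, U3=0, U4=0, U5=0, giving Y=0. Observed 1.
Test 1: faults giving observed 1 are {U5 stuck-at-1, U5 inverted output}.
Test 2 (in0=1, in1=1, in2=1): fault-free U1=1, U2=0, U3=1, U4=1, U5=1 → 1; observed 1. Eliminates U5 inverted output.
Only U5 stuck-at-1 is consistent with every test.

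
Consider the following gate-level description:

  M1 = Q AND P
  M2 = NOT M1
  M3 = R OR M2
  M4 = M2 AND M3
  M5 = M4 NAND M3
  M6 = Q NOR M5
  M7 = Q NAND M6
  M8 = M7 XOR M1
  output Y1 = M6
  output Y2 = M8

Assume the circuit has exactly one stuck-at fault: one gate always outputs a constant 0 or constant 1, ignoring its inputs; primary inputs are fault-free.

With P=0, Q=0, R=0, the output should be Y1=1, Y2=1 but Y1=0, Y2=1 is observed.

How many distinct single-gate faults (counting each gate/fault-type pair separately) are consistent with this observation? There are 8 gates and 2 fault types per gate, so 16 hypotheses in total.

5

Fault-free: M1=0, M2=1, M3=1, M4=1, M5=0, M6=1, M7=1, M8=1 → Y1=1, Y2=1. Observed Y1=0, Y2=1.
  M1: none of the 2 fault types match ✗
  M2: stuck-at-0 ✓; others ✗
  M3: stuck-at-0 ✓; others ✗
  M4: stuck-at-0 ✓; others ✗
  M5: stuck-at-1 ✓; others ✗
  M6: stuck-at-0 ✓; others ✗
  M7: none of the 2 fault types match ✗
  M8: none of the 2 fault types match ✗
Consistent faults: {M2 stuck-at-0, M3 stuck-at-0, M4 stuck-at-0, M5 stuck-at-1, M6 stuck-at-0} — 5 in all.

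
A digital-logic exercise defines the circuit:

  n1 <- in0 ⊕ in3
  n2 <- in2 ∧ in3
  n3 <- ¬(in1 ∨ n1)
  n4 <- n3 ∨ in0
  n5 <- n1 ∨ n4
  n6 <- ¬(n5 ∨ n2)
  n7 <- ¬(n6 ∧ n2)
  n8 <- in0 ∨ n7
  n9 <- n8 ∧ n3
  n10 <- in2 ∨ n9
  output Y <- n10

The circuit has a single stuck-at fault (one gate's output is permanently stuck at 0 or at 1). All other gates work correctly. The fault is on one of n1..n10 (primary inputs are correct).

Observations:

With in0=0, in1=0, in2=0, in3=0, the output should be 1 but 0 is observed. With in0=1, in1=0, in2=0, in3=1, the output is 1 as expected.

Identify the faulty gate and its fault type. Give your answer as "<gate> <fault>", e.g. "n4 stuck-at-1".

Fault-free values for test 1 (in0=0, in1=0, in2=0, in3=0): n1=0, n2=0, n3=1, n4=1, n5=1, n6=0, n7=1, n8=1, n9=1, n10=1, giving Y=1. Observed 0.
Test 1: faults giving observed 0 are {n1 stuck-at-1, n3 stuck-at-0, n7 stuck-at-0, n8 stuck-at-0, n9 stuck-at-0, n10 stuck-at-0}.
Test 2 (in0=1, in1=0, in2=0, in3=1): fault-free n1=0, n2=0, n3=1, n4=1, n5=1, n6=0, n7=1, n8=1, n9=1, n10=1 → 1; observed 1. Eliminates n1 stuck-at-1, n3 stuck-at-0, n8 stuck-at-0, n9 stuck-at-0, n10 stuck-at-0.
Only n7 stuck-at-0 is consistent with every test.

n7 stuck-at-0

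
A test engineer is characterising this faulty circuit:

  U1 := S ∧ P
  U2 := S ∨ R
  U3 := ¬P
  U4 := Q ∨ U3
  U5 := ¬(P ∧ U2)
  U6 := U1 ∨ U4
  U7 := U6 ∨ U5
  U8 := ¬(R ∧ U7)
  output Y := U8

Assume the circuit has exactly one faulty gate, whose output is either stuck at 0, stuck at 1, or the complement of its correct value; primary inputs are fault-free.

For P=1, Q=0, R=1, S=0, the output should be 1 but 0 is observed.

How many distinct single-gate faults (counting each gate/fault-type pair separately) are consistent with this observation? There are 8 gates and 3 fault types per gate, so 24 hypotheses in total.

Fault-free: U1=0, U2=1, U3=0, U4=0, U5=0, U6=0, U7=0, U8=1 → 1. Observed 0.
  U1: stuck-at-1, inverted output ✓; others ✗
  U2: stuck-at-0, inverted output ✓; others ✗
  U3: stuck-at-1, inverted output ✓; others ✗
  U4: stuck-at-1, inverted output ✓; others ✗
  U5: stuck-at-1, inverted output ✓; others ✗
  U6: stuck-at-1, inverted output ✓; others ✗
  U7: stuck-at-1, inverted output ✓; others ✗
  U8: stuck-at-0, inverted output ✓; others ✗
Consistent faults: {U1 stuck-at-1, U1 inverted output, U2 stuck-at-0, U2 inverted output, U3 stuck-at-1, U3 inverted output, U4 stuck-at-1, U4 inverted output, U5 stuck-at-1, U5 inverted output, U6 stuck-at-1, U6 inverted output, U7 stuck-at-1, U7 inverted output, U8 stuck-at-0, U8 inverted output} — 16 in all.

16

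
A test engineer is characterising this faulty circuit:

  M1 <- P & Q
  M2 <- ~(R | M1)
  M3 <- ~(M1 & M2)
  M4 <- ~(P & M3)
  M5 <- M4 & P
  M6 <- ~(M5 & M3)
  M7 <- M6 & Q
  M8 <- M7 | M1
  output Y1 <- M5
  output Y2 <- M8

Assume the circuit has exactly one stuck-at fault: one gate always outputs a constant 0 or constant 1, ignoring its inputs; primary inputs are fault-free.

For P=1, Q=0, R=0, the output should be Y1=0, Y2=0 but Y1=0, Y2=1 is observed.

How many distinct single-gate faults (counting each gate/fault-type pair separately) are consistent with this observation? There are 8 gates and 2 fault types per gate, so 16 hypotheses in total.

3

Fault-free: M1=0, M2=1, M3=1, M4=0, M5=0, M6=1, M7=0, M8=0 → Y1=0, Y2=0. Observed Y1=0, Y2=1.
  M1: stuck-at-1 ✓; others ✗
  M2: none of the 2 fault types match ✗
  M3: none of the 2 fault types match ✗
  M4: none of the 2 fault types match ✗
  M5: none of the 2 fault types match ✗
  M6: none of the 2 fault types match ✗
  M7: stuck-at-1 ✓; others ✗
  M8: stuck-at-1 ✓; others ✗
Consistent faults: {M1 stuck-at-1, M7 stuck-at-1, M8 stuck-at-1} — 3 in all.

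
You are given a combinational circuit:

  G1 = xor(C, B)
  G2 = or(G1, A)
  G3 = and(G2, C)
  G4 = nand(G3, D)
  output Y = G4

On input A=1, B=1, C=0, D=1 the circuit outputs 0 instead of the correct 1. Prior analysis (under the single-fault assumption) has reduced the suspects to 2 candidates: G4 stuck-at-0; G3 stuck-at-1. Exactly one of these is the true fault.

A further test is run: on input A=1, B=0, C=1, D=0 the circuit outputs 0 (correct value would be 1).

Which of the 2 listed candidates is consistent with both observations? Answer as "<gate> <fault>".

G4 stuck-at-0

Evaluate each candidate on input A=1, B=0, C=1, D=0:
  G4 stuck-at-0: G1=1, G2=1, G3=1, G4=0 [stuck-at-0] → 0 — matches
  G3 stuck-at-1: G1=1, G2=1, G3=1 [stuck-at-1], G4=1 → 1 — eliminated
Only G4 stuck-at-0 reproduces the observed 0.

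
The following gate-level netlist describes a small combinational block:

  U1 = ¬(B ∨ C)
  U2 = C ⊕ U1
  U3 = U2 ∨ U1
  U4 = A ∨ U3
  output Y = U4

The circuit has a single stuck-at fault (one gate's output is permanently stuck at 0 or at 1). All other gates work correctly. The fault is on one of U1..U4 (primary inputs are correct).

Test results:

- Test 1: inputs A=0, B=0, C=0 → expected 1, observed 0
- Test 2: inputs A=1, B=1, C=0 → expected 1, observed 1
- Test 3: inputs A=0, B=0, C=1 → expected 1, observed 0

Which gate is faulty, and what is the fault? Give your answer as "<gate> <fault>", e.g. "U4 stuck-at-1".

Fault-free values for test 1 (A=0, B=0, C=0): U1=1, U2=1, U3=1, U4=1, giving Y=1. Observed 0.
Test 1: faults giving observed 0 are {U1 stuck-at-0, U3 stuck-at-0, U4 stuck-at-0}.
Test 2 (A=1, B=1, C=0): fault-free U1=0, U2=0, U3=0, U4=1 → 1; observed 1. Eliminates U4 stuck-at-0.
Test 3 (A=0, B=0, C=1): fault-free U1=0, U2=1, U3=1, U4=1 → 1; observed 0. Eliminates U1 stuck-at-0.
Only U3 stuck-at-0 is consistent with every test.

U3 stuck-at-0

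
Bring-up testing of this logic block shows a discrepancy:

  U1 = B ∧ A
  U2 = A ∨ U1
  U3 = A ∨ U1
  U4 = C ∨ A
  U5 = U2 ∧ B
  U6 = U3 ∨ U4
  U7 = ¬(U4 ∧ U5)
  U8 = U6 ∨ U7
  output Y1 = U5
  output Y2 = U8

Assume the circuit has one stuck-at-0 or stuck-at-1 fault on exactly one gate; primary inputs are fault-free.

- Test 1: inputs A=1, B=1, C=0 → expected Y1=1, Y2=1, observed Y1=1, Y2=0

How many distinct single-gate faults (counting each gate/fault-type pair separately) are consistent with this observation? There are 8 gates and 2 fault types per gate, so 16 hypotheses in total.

2

Fault-free: U1=1, U2=1, U3=1, U4=1, U5=1, U6=1, U7=0, U8=1 → Y1=1, Y2=1. Observed Y1=1, Y2=0.
  U1: none of the 2 fault types match ✗
  U2: none of the 2 fault types match ✗
  U3: none of the 2 fault types match ✗
  U4: none of the 2 fault types match ✗
  U5: none of the 2 fault types match ✗
  U6: stuck-at-0 ✓; others ✗
  U7: none of the 2 fault types match ✗
  U8: stuck-at-0 ✓; others ✗
Consistent faults: {U6 stuck-at-0, U8 stuck-at-0} — 2 in all.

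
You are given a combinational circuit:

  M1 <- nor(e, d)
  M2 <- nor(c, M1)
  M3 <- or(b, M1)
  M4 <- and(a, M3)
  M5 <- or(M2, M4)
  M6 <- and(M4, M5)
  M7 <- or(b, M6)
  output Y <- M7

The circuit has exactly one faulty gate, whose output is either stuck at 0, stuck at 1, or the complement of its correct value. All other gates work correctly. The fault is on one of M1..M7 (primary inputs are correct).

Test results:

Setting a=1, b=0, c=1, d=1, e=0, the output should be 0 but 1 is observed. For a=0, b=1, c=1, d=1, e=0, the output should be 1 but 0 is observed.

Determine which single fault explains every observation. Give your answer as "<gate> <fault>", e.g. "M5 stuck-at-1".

Fault-free values for test 1 (a=1, b=0, c=1, d=1, e=0): M1=0, M2=0, M3=0, M4=0, M5=0, M6=0, M7=0, giving Y=0. Observed 1.
Test 1: faults giving observed 1 are {M1 stuck-at-1, M1 inverted output, M3 stuck-at-1, M3 inverted output, M4 stuck-at-1, M4 inverted output, M6 stuck-at-1, M6 inverted output, M7 stuck-at-1, M7 inverted output}.
Test 2 (a=0, b=1, c=1, d=1, e=0): fault-free M1=0, M2=0, M3=1, M4=0, M5=0, M6=0, M7=1 → 1; observed 0. Eliminates M1 stuck-at-1, M1 inverted output, M3 stuck-at-1, M3 inverted output, M4 stuck-at-1, M4 inverted output, M6 stuck-at-1, M6 inverted output, M7 stuck-at-1.
Only M7 inverted output is consistent with every test.

M7 inverted output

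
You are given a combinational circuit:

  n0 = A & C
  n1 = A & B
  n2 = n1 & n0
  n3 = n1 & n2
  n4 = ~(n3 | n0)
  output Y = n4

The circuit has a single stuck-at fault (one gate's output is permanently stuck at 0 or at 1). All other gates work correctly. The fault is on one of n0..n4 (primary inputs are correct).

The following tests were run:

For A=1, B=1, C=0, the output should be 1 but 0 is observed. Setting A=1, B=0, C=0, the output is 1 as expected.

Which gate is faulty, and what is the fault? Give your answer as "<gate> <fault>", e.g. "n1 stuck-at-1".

Fault-free values for test 1 (A=1, B=1, C=0): n0=0, n1=1, n2=0, n3=0, n4=1, giving Y=1. Observed 0.
Test 1: faults giving observed 0 are {n0 stuck-at-1, n2 stuck-at-1, n3 stuck-at-1, n4 stuck-at-0}.
Test 2 (A=1, B=0, C=0): fault-free n0=0, n1=0, n2=0, n3=0, n4=1 → 1; observed 1. Eliminates n0 stuck-at-1, n3 stuck-at-1, n4 stuck-at-0.
Only n2 stuck-at-1 is consistent with every test.

n2 stuck-at-1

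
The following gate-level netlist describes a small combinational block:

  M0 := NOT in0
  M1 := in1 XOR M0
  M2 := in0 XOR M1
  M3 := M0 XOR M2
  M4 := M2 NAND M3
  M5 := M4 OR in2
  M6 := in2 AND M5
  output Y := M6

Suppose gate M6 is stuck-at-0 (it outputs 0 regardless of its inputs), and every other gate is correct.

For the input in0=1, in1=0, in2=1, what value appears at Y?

0

Propagate with M6 forced: M0=0, M1=0, M2=1, M3=1, M4=0, M5=1, M6=0 [stuck-at-0].
So Y = 0. (Without the fault it would be 1.)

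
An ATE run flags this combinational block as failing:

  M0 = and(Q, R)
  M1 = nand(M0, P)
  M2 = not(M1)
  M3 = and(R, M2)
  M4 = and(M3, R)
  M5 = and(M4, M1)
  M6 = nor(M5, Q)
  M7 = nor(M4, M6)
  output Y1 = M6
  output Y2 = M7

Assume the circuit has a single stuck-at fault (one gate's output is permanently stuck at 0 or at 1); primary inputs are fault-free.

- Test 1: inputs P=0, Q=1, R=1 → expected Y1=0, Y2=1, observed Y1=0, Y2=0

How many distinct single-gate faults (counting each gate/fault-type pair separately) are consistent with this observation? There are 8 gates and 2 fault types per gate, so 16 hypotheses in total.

Fault-free: M0=1, M1=1, M2=0, M3=0, M4=0, M5=0, M6=0, M7=1 → Y1=0, Y2=1. Observed Y1=0, Y2=0.
  M0: none of the 2 fault types match ✗
  M1: stuck-at-0 ✓; others ✗
  M2: stuck-at-1 ✓; others ✗
  M3: stuck-at-1 ✓; others ✗
  M4: stuck-at-1 ✓; others ✗
  M5: none of the 2 fault types match ✗
  M6: none of the 2 fault types match ✗
  M7: stuck-at-0 ✓; others ✗
Consistent faults: {M1 stuck-at-0, M2 stuck-at-1, M3 stuck-at-1, M4 stuck-at-1, M7 stuck-at-0} — 5 in all.

5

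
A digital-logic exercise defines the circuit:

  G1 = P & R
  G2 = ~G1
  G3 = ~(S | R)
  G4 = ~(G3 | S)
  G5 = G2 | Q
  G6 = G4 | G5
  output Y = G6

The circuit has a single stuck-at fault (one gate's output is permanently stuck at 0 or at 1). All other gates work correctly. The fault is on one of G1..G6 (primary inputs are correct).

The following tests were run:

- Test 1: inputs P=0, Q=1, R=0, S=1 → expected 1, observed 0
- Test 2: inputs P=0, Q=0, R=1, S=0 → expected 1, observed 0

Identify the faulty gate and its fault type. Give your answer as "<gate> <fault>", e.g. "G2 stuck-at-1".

G6 stuck-at-0

Fault-free values for test 1 (P=0, Q=1, R=0, S=1): G1=0, G2=1, G3=0, G4=0, G5=1, G6=1, giving Y=1. Observed 0.
Test 1: faults giving observed 0 are {G5 stuck-at-0, G6 stuck-at-0}.
Test 2 (P=0, Q=0, R=1, S=0): fault-free G1=0, G2=1, G3=0, G4=1, G5=1, G6=1 → 1; observed 0. Eliminates G5 stuck-at-0.
Only G6 stuck-at-0 is consistent with every test.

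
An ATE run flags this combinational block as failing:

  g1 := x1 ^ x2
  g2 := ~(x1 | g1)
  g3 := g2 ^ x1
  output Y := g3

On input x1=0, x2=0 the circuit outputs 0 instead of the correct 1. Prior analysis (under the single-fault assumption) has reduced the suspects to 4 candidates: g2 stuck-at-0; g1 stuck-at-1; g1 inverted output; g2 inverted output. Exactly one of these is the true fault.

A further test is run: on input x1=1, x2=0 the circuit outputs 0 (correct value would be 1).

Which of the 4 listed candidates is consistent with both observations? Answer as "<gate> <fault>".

g2 inverted output

Evaluate each candidate on input x1=1, x2=0:
  g2 stuck-at-0: g1=1, g2=0 [stuck-at-0], g3=1 → 1 — eliminated
  g1 stuck-at-1: g1=1 [stuck-at-1], g2=0, g3=1 → 1 — eliminated
  g1 inverted output: g1=0 [inverted output], g2=0, g3=1 → 1 — eliminated
  g2 inverted output: g1=1, g2=1 [inverted output], g3=0 → 0 — matches
Only g2 inverted output reproduces the observed 0.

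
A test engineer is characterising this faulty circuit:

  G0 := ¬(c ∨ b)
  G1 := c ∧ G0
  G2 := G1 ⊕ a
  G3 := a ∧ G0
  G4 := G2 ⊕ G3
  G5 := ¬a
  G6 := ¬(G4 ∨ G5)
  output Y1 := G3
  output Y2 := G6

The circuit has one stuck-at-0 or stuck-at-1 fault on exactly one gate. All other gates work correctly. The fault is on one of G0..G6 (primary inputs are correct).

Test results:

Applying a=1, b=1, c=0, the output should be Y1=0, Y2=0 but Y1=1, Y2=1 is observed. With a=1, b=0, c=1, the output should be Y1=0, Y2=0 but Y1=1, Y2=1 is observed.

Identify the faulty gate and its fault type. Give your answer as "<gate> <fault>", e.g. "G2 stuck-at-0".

Fault-free values for test 1 (a=1, b=1, c=0): G0=0, G1=0, G2=1, G3=0, G4=1, G5=0, G6=0, giving Y1=0, Y2=0. Observed Y1=1, Y2=1.
Test 1: faults giving observed Y1=1, Y2=1 are {G0 stuck-at-1, G3 stuck-at-1}.
Test 2 (a=1, b=0, c=1): fault-free G0=0, G1=0, G2=1, G3=0, G4=1, G5=0, G6=0 → Y1=0, Y2=0; observed Y1=1, Y2=1. Eliminates G0 stuck-at-1.
Only G3 stuck-at-1 is consistent with every test.

G3 stuck-at-1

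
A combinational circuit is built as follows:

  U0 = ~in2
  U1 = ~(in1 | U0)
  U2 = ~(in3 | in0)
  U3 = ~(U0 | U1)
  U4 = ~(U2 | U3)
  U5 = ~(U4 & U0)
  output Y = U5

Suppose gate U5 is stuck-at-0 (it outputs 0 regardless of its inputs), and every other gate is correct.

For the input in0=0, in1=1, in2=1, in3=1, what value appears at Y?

0

Propagate with U5 forced: U0=0, U1=0, U2=0, U3=1, U4=0, U5=0 [stuck-at-0].
So Y = 0. (Without the fault it would be 1.)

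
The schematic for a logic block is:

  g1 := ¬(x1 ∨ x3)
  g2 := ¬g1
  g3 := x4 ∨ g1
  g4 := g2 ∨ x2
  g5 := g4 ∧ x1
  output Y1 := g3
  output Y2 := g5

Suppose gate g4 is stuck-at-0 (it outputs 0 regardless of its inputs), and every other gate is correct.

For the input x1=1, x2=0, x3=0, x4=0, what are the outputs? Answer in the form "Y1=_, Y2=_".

Propagate with g4 forced: g1=0, g2=1, g3=0, g4=0 [stuck-at-0], g5=0.
So the outputs are Y1=0, Y2=0. (Without the fault they would be Y1=0, Y2=1.)

Y1=0, Y2=0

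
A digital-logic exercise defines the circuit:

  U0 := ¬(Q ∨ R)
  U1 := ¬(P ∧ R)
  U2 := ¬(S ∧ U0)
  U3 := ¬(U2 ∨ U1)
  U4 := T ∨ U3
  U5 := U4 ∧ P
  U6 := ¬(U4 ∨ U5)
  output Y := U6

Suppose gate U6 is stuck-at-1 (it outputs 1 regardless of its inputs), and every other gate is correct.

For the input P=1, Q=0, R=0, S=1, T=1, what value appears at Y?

1

Propagate with U6 forced: U0=1, U1=1, U2=0, U3=0, U4=1, U5=1, U6=1 [stuck-at-1].
So Y = 1. (Without the fault it would be 0.)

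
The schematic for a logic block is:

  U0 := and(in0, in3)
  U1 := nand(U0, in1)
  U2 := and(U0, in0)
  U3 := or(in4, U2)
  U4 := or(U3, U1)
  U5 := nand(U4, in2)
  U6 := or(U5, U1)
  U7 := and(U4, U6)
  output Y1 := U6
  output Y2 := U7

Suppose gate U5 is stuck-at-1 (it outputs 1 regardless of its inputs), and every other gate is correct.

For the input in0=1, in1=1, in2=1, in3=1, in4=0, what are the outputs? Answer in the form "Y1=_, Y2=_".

Y1=1, Y2=1

Propagate with U5 forced: U0=1, U1=0, U2=1, U3=1, U4=1, U5=1 [stuck-at-1], U6=1, U7=1.
So the outputs are Y1=1, Y2=1. (Without the fault they would be Y1=0, Y2=0.)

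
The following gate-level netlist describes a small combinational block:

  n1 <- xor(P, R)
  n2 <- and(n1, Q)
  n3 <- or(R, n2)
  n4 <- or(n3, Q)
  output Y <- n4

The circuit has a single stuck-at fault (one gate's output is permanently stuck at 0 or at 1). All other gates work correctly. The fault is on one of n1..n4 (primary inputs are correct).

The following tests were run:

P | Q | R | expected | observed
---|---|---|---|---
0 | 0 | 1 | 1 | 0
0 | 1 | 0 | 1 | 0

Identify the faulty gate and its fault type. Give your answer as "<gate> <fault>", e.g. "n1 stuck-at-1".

Fault-free values for test 1 (P=0, Q=0, R=1): n1=1, n2=0, n3=1, n4=1, giving Y=1. Observed 0.
Test 1: faults giving observed 0 are {n3 stuck-at-0, n4 stuck-at-0}.
Test 2 (P=0, Q=1, R=0): fault-free n1=0, n2=0, n3=0, n4=1 → 1; observed 0. Eliminates n3 stuck-at-0.
Only n4 stuck-at-0 is consistent with every test.

n4 stuck-at-0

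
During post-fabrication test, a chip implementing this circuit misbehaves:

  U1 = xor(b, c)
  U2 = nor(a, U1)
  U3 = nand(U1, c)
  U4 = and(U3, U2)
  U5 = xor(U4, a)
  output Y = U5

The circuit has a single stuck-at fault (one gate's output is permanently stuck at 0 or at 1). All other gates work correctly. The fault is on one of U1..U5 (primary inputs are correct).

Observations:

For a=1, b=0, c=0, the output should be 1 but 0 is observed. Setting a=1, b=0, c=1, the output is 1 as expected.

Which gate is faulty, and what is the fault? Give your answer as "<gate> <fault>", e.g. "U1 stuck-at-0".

Fault-free values for test 1 (a=1, b=0, c=0): U1=0, U2=0, U3=1, U4=0, U5=1, giving Y=1. Observed 0.
Test 1: faults giving observed 0 are {U2 stuck-at-1, U4 stuck-at-1, U5 stuck-at-0}.
Test 2 (a=1, b=0, c=1): fault-free U1=1, U2=0, U3=0, U4=0, U5=1 → 1; observed 1. Eliminates U4 stuck-at-1, U5 stuck-at-0.
Only U2 stuck-at-1 is consistent with every test.

U2 stuck-at-1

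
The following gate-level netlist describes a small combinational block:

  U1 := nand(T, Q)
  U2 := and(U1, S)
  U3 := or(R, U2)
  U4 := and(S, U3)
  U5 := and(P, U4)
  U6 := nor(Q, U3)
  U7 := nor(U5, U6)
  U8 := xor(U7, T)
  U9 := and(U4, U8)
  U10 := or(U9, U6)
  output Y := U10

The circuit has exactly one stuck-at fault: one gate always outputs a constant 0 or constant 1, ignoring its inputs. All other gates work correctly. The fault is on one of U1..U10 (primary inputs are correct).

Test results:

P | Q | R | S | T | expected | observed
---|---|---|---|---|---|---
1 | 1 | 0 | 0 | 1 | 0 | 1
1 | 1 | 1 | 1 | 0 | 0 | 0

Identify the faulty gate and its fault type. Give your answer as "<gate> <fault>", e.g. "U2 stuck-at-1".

Fault-free values for test 1 (P=1, Q=1, R=0, S=0, T=1): U1=0, U2=0, U3=0, U4=0, U5=0, U6=0, U7=1, U8=0, U9=0, U10=0, giving Y=0. Observed 1.
Test 1: faults giving observed 1 are {U4 stuck-at-1, U6 stuck-at-1, U9 stuck-at-1, U10 stuck-at-1}.
Test 2 (P=1, Q=1, R=1, S=1, T=0): fault-free U1=1, U2=1, U3=1, U4=1, U5=1, U6=0, U7=0, U8=0, U9=0, U10=0 → 0; observed 0. Eliminates U6 stuck-at-1, U9 stuck-at-1, U10 stuck-at-1.
Only U4 stuck-at-1 is consistent with every test.

U4 stuck-at-1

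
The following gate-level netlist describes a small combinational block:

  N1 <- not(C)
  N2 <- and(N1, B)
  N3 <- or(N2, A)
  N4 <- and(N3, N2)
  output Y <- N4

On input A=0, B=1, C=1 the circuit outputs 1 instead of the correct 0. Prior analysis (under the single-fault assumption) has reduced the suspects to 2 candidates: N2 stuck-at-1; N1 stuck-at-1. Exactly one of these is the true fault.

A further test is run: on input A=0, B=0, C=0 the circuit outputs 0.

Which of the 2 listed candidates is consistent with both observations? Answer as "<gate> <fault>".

N1 stuck-at-1

Evaluate each candidate on input A=0, B=0, C=0:
  N2 stuck-at-1: N1=1, N2=1 [stuck-at-1], N3=1, N4=1 → 1 — eliminated
  N1 stuck-at-1: N1=1 [stuck-at-1], N2=0, N3=0, N4=0 → 0 — matches
Only N1 stuck-at-1 reproduces the observed 0.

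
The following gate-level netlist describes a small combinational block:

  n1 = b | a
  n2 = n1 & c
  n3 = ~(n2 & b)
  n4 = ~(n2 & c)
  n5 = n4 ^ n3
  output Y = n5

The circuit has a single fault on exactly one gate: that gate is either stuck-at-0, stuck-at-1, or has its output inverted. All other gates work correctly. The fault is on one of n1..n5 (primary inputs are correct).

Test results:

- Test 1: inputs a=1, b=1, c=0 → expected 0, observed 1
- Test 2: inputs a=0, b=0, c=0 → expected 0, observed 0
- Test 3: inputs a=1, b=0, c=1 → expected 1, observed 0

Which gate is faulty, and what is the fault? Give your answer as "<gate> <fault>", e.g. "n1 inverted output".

Fault-free values for test 1 (a=1, b=1, c=0): n1=1, n2=0, n3=1, n4=1, n5=0, giving Y=0. Observed 1.
Test 1: faults giving observed 1 are {n2 stuck-at-1, n2 inverted output, n3 stuck-at-0, n3 inverted output, n4 stuck-at-0, n4 inverted output, n5 stuck-at-1, n5 inverted output}.
Test 2 (a=0, b=0, c=0): fault-free n1=0, n2=0, n3=1, n4=1, n5=0 → 0; observed 0. Eliminates n3 stuck-at-0, n3 inverted output, n4 stuck-at-0, n4 inverted output, n5 stuck-at-1, n5 inverted output.
Test 3 (a=1, b=0, c=1): fault-free n1=1, n2=1, n3=1, n4=0, n5=1 → 1; observed 0. Eliminates n2 stuck-at-1.
Only n2 inverted output is consistent with every test.

n2 inverted output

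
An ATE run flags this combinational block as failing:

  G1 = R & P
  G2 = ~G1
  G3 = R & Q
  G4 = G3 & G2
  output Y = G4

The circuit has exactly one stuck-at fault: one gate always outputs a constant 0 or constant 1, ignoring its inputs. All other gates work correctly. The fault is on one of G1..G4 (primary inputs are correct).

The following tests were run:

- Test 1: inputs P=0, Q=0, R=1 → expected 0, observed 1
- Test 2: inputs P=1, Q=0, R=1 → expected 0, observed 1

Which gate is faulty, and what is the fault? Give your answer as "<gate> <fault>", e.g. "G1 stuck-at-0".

Fault-free values for test 1 (P=0, Q=0, R=1): G1=0, G2=1, G3=0, G4=0, giving Y=0. Observed 1.
Test 1: faults giving observed 1 are {G3 stuck-at-1, G4 stuck-at-1}.
Test 2 (P=1, Q=0, R=1): fault-free G1=1, G2=0, G3=0, G4=0 → 0; observed 1. Eliminates G3 stuck-at-1.
Only G4 stuck-at-1 is consistent with every test.

G4 stuck-at-1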